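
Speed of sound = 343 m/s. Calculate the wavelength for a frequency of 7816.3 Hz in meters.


Given values:
  c = 343 m/s, f = 7816.3 Hz
Formula: lambda = c / f
lambda = 343 / 7816.3
lambda = 0.0439

0.0439 m


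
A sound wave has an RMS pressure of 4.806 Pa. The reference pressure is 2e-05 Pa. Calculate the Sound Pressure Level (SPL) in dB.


Given values:
  p = 4.806 Pa
  p_ref = 2e-05 Pa
Formula: SPL = 20 * log10(p / p_ref)
Compute ratio: p / p_ref = 4.806 / 2e-05 = 240300
Compute log10: log10(240300) = 5.380754
Multiply: SPL = 20 * 5.380754 = 107.62

107.62 dB


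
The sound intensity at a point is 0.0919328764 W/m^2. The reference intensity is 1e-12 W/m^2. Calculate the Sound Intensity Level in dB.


Given values:
  I = 0.0919328764 W/m^2
  I_ref = 1e-12 W/m^2
Formula: SIL = 10 * log10(I / I_ref)
Compute ratio: I / I_ref = 91932876400
Compute log10: log10(91932876400) = 10.963471
Multiply: SIL = 10 * 10.963471 = 109.63

109.63 dB


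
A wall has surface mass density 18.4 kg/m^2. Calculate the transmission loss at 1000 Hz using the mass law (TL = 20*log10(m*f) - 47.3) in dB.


Given values:
  m = 18.4 kg/m^2, f = 1000 Hz
Formula: TL = 20 * log10(m * f) - 47.3
Compute m * f = 18.4 * 1000 = 18400.0
Compute log10(18400.0) = 4.264818
Compute 20 * 4.264818 = 85.2964
TL = 85.2964 - 47.3 = 38.0

38.0 dB


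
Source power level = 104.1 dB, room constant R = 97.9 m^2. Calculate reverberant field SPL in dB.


Given values:
  Lw = 104.1 dB, R = 97.9 m^2
Formula: SPL = Lw + 10 * log10(4 / R)
Compute 4 / R = 4 / 97.9 = 0.040858
Compute 10 * log10(0.040858) = -13.8872
SPL = 104.1 + (-13.8872) = 90.21

90.21 dB


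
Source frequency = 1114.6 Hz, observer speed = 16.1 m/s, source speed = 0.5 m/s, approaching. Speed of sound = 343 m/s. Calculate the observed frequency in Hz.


Given values:
  f_s = 1114.6 Hz, v_o = 16.1 m/s, v_s = 0.5 m/s
  Direction: approaching
Formula: f_o = f_s * (c + v_o) / (c - v_s)
Numerator: c + v_o = 343 + 16.1 = 359.1
Denominator: c - v_s = 343 - 0.5 = 342.5
f_o = 1114.6 * 359.1 / 342.5 = 1168.62

1168.62 Hz


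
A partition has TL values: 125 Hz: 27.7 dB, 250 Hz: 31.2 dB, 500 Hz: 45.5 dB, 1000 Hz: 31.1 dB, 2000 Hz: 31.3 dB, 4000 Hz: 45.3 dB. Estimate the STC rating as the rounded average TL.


Given TL values at each frequency:
  125 Hz: 27.7 dB
  250 Hz: 31.2 dB
  500 Hz: 45.5 dB
  1000 Hz: 31.1 dB
  2000 Hz: 31.3 dB
  4000 Hz: 45.3 dB
Formula: STC ~ round(average of TL values)
Sum = 27.7 + 31.2 + 45.5 + 31.1 + 31.3 + 45.3 = 212.1
Average = 212.1 / 6 = 35.35
Rounded: 35

35


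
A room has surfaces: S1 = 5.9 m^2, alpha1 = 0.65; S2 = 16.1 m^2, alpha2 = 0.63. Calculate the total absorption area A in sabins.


Given surfaces:
  Surface 1: 5.9 * 0.65 = 3.835
  Surface 2: 16.1 * 0.63 = 10.143
Formula: A = sum(Si * alpha_i)
A = 3.835 + 10.143
A = 13.98

13.98 sabins


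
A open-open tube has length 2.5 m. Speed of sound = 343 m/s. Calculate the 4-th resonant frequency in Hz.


Given values:
  Tube type: open-open, L = 2.5 m, c = 343 m/s, n = 4
Formula: f_n = n * c / (2 * L)
Compute 2 * L = 2 * 2.5 = 5.0
f = 4 * 343 / 5.0
f = 274.4

274.4 Hz


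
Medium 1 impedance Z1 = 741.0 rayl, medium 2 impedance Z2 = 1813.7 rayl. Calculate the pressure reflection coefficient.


Given values:
  Z1 = 741.0 rayl, Z2 = 1813.7 rayl
Formula: R = (Z2 - Z1) / (Z2 + Z1)
Numerator: Z2 - Z1 = 1813.7 - 741.0 = 1072.7
Denominator: Z2 + Z1 = 1813.7 + 741.0 = 2554.7
R = 1072.7 / 2554.7 = 0.4199

0.4199


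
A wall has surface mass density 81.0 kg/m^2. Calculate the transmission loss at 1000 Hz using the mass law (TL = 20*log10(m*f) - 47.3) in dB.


Given values:
  m = 81.0 kg/m^2, f = 1000 Hz
Formula: TL = 20 * log10(m * f) - 47.3
Compute m * f = 81.0 * 1000 = 81000.0
Compute log10(81000.0) = 4.908485
Compute 20 * 4.908485 = 98.1697
TL = 98.1697 - 47.3 = 50.87

50.87 dB


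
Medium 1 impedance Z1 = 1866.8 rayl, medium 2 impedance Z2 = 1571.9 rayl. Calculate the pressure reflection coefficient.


Given values:
  Z1 = 1866.8 rayl, Z2 = 1571.9 rayl
Formula: R = (Z2 - Z1) / (Z2 + Z1)
Numerator: Z2 - Z1 = 1571.9 - 1866.8 = -294.9
Denominator: Z2 + Z1 = 1571.9 + 1866.8 = 3438.7
R = -294.9 / 3438.7 = -0.0858

-0.0858


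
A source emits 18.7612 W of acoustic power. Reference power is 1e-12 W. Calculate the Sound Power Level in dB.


Given values:
  W = 18.7612 W
  W_ref = 1e-12 W
Formula: SWL = 10 * log10(W / W_ref)
Compute ratio: W / W_ref = 18761200000000
Compute log10: log10(18761200000000) = 13.273261
Multiply: SWL = 10 * 13.273261 = 132.73

132.73 dB


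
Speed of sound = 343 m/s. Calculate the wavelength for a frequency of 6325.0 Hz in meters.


Given values:
  c = 343 m/s, f = 6325.0 Hz
Formula: lambda = c / f
lambda = 343 / 6325.0
lambda = 0.0542

0.0542 m


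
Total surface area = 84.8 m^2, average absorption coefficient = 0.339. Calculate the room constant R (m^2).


Given values:
  S = 84.8 m^2, alpha = 0.339
Formula: R = S * alpha / (1 - alpha)
Numerator: 84.8 * 0.339 = 28.7472
Denominator: 1 - 0.339 = 0.661
R = 28.7472 / 0.661 = 43.49

43.49 m^2


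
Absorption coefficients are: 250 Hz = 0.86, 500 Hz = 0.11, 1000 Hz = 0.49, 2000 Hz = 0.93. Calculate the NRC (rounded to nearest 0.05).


Given values:
  a_250 = 0.86, a_500 = 0.11
  a_1000 = 0.49, a_2000 = 0.93
Formula: NRC = (a250 + a500 + a1000 + a2000) / 4
Sum = 0.86 + 0.11 + 0.49 + 0.93 = 2.39
NRC = 2.39 / 4 = 0.5975
Rounded to nearest 0.05: 0.6

0.6


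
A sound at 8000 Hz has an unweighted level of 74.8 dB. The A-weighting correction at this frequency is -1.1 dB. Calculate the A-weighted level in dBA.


Given values:
  SPL = 74.8 dB
  A-weighting at 8000 Hz = -1.1 dB
Formula: L_A = SPL + A_weight
L_A = 74.8 + (-1.1)
L_A = 73.7

73.7 dBA


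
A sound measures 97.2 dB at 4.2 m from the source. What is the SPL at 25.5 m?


Given values:
  SPL1 = 97.2 dB, r1 = 4.2 m, r2 = 25.5 m
Formula: SPL2 = SPL1 - 20 * log10(r2 / r1)
Compute ratio: r2 / r1 = 25.5 / 4.2 = 6.0714
Compute log10: log10(6.0714) = 0.783289
Compute drop: 20 * 0.783289 = 15.6658
SPL2 = 97.2 - 15.6658 = 81.53

81.53 dB


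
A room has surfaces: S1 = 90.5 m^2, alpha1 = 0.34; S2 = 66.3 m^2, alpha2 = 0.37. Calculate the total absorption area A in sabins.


Given surfaces:
  Surface 1: 90.5 * 0.34 = 30.77
  Surface 2: 66.3 * 0.37 = 24.531
Formula: A = sum(Si * alpha_i)
A = 30.77 + 24.531
A = 55.3

55.3 sabins


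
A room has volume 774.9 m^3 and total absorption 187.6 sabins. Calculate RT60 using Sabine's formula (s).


Given values:
  V = 774.9 m^3
  A = 187.6 sabins
Formula: RT60 = 0.161 * V / A
Numerator: 0.161 * 774.9 = 124.7589
RT60 = 124.7589 / 187.6 = 0.665

0.665 s


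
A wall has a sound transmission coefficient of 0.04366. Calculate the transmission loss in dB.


Given values:
  tau = 0.04366
Formula: TL = 10 * log10(1 / tau)
Compute 1 / tau = 1 / 0.04366 = 22.9043
Compute log10(22.9043) = 1.359917
TL = 10 * 1.359917 = 13.6

13.6 dB


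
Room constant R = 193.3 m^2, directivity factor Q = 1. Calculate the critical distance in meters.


Given values:
  R = 193.3 m^2, Q = 1
Formula: d_c = 0.141 * sqrt(Q * R)
Compute Q * R = 1 * 193.3 = 193.3
Compute sqrt(193.3) = 13.9032
d_c = 0.141 * 13.9032 = 1.96

1.96 m


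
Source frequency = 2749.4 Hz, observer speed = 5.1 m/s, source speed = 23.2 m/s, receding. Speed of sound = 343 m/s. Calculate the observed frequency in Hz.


Given values:
  f_s = 2749.4 Hz, v_o = 5.1 m/s, v_s = 23.2 m/s
  Direction: receding
Formula: f_o = f_s * (c - v_o) / (c + v_s)
Numerator: c - v_o = 343 - 5.1 = 337.9
Denominator: c + v_s = 343 + 23.2 = 366.2
f_o = 2749.4 * 337.9 / 366.2 = 2536.93

2536.93 Hz


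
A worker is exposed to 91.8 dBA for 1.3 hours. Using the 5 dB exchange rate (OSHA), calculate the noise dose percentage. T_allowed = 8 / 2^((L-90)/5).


Given values:
  L = 91.8 dBA, T = 1.3 hours
Formula: T_allowed = 8 / 2^((L - 90) / 5)
Compute exponent: (91.8 - 90) / 5 = 0.36
Compute 2^(0.36) = 1.283426
T_allowed = 8 / 1.283426 = 6.233316 hours
Dose = (T / T_allowed) * 100
Dose = (1.3 / 6.233316) * 100 = 20.86

20.86 %


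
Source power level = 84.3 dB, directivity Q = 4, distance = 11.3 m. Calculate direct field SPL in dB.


Given values:
  Lw = 84.3 dB, Q = 4, r = 11.3 m
Formula: SPL = Lw + 10 * log10(Q / (4 * pi * r^2))
Compute 4 * pi * r^2 = 4 * pi * 11.3^2 = 1604.5999
Compute Q / denom = 4 / 1604.5999 = 0.00249283
Compute 10 * log10(0.00249283) = -26.0331
SPL = 84.3 + (-26.0331) = 58.27

58.27 dB


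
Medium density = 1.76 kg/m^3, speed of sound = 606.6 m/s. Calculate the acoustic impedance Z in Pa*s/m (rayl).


Given values:
  rho = 1.76 kg/m^3
  c = 606.6 m/s
Formula: Z = rho * c
Z = 1.76 * 606.6
Z = 1067.62

1067.62 rayl


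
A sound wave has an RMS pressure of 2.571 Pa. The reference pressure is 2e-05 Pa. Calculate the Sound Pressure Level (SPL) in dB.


Given values:
  p = 2.571 Pa
  p_ref = 2e-05 Pa
Formula: SPL = 20 * log10(p / p_ref)
Compute ratio: p / p_ref = 2.571 / 2e-05 = 128550
Compute log10: log10(128550) = 5.109072
Multiply: SPL = 20 * 5.109072 = 102.18

102.18 dB


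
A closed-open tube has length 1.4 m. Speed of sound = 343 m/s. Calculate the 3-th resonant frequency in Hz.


Given values:
  Tube type: closed-open, L = 1.4 m, c = 343 m/s, n = 3
Formula: f_n = (2n - 1) * c / (4 * L)
Compute 2n - 1 = 2*3 - 1 = 5
Compute 4 * L = 4 * 1.4 = 5.6
f = 5 * 343 / 5.6
f = 306.25

306.25 Hz


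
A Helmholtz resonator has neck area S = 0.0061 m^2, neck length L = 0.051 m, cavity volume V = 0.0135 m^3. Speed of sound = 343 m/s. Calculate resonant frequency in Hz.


Given values:
  S = 0.0061 m^2, L = 0.051 m, V = 0.0135 m^3, c = 343 m/s
Formula: f = (c / (2*pi)) * sqrt(S / (V * L))
Compute V * L = 0.0135 * 0.051 = 0.0006885
Compute S / (V * L) = 0.0061 / 0.0006885 = 8.8598
Compute sqrt(8.8598) = 2.976542
Compute c / (2*pi) = 343 / 6.283185 = 54.590148
f = 54.590148 * 2.976542 = 162.49

162.49 Hz


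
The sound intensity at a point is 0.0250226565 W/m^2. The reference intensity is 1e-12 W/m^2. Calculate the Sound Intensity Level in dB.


Given values:
  I = 0.0250226565 W/m^2
  I_ref = 1e-12 W/m^2
Formula: SIL = 10 * log10(I / I_ref)
Compute ratio: I / I_ref = 25022656500
Compute log10: log10(25022656500) = 10.398333
Multiply: SIL = 10 * 10.398333 = 103.98

103.98 dB


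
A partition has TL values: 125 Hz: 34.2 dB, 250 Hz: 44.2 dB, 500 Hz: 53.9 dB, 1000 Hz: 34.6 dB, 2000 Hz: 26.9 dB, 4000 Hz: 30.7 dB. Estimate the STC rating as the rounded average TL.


Given TL values at each frequency:
  125 Hz: 34.2 dB
  250 Hz: 44.2 dB
  500 Hz: 53.9 dB
  1000 Hz: 34.6 dB
  2000 Hz: 26.9 dB
  4000 Hz: 30.7 dB
Formula: STC ~ round(average of TL values)
Sum = 34.2 + 44.2 + 53.9 + 34.6 + 26.9 + 30.7 = 224.5
Average = 224.5 / 6 = 37.42
Rounded: 37

37


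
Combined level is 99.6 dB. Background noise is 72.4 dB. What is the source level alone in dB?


Given values:
  L_total = 99.6 dB, L_bg = 72.4 dB
Formula: L_source = 10 * log10(10^(L_total/10) - 10^(L_bg/10))
Convert to linear:
  10^(99.6/10) = 9120108393.5591
  10^(72.4/10) = 17378008.2875
Difference: 9120108393.5591 - 17378008.2875 = 9102730385.2716
L_source = 10 * log10(9102730385.2716) = 99.59

99.59 dB


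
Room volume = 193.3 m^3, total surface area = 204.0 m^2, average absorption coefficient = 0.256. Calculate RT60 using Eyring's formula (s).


Given values:
  V = 193.3 m^3, S = 204.0 m^2, alpha = 0.256
Formula: RT60 = 0.161 * V / (-S * ln(1 - alpha))
Compute ln(1 - 0.256) = ln(0.744) = -0.295714
Denominator: -204.0 * -0.295714 = 60.3257
Numerator: 0.161 * 193.3 = 31.1213
RT60 = 31.1213 / 60.3257 = 0.516

0.516 s


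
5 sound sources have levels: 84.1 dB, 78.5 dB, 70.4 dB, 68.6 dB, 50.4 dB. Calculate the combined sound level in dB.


Formula: L_total = 10 * log10( sum(10^(Li/10)) )
  Source 1: 10^(84.1/10) = 257039578.2769
  Source 2: 10^(78.5/10) = 70794578.4384
  Source 3: 10^(70.4/10) = 10964781.9614
  Source 4: 10^(68.6/10) = 7244359.6007
  Source 5: 10^(50.4/10) = 109647.8196
Sum of linear values = 346152946.097
L_total = 10 * log10(346152946.097) = 85.39

85.39 dB


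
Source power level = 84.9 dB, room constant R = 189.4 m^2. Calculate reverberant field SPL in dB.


Given values:
  Lw = 84.9 dB, R = 189.4 m^2
Formula: SPL = Lw + 10 * log10(4 / R)
Compute 4 / R = 4 / 189.4 = 0.021119
Compute 10 * log10(0.021119) = -16.7533
SPL = 84.9 + (-16.7533) = 68.15

68.15 dB


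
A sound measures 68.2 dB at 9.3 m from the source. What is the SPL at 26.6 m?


Given values:
  SPL1 = 68.2 dB, r1 = 9.3 m, r2 = 26.6 m
Formula: SPL2 = SPL1 - 20 * log10(r2 / r1)
Compute ratio: r2 / r1 = 26.6 / 9.3 = 2.8602
Compute log10: log10(2.8602) = 0.456396
Compute drop: 20 * 0.456396 = 9.1279
SPL2 = 68.2 - 9.1279 = 59.07

59.07 dB


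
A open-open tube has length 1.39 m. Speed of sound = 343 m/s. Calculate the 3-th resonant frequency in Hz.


Given values:
  Tube type: open-open, L = 1.39 m, c = 343 m/s, n = 3
Formula: f_n = n * c / (2 * L)
Compute 2 * L = 2 * 1.39 = 2.78
f = 3 * 343 / 2.78
f = 370.14

370.14 Hz


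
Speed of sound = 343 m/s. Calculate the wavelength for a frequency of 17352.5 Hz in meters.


Given values:
  c = 343 m/s, f = 17352.5 Hz
Formula: lambda = c / f
lambda = 343 / 17352.5
lambda = 0.0198

0.0198 m


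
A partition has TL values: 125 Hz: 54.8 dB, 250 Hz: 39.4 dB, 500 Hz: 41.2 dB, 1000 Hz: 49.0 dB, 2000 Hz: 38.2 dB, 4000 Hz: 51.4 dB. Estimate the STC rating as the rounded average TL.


Given TL values at each frequency:
  125 Hz: 54.8 dB
  250 Hz: 39.4 dB
  500 Hz: 41.2 dB
  1000 Hz: 49.0 dB
  2000 Hz: 38.2 dB
  4000 Hz: 51.4 dB
Formula: STC ~ round(average of TL values)
Sum = 54.8 + 39.4 + 41.2 + 49.0 + 38.2 + 51.4 = 274.0
Average = 274.0 / 6 = 45.67
Rounded: 46

46


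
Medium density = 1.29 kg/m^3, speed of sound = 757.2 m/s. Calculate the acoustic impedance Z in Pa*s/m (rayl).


Given values:
  rho = 1.29 kg/m^3
  c = 757.2 m/s
Formula: Z = rho * c
Z = 1.29 * 757.2
Z = 976.79

976.79 rayl


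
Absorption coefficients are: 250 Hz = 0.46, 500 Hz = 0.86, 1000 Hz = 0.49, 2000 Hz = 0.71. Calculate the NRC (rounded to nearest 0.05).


Given values:
  a_250 = 0.46, a_500 = 0.86
  a_1000 = 0.49, a_2000 = 0.71
Formula: NRC = (a250 + a500 + a1000 + a2000) / 4
Sum = 0.46 + 0.86 + 0.49 + 0.71 = 2.52
NRC = 2.52 / 4 = 0.63
Rounded to nearest 0.05: 0.65

0.65


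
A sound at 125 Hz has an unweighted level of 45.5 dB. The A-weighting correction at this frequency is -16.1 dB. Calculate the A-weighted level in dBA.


Given values:
  SPL = 45.5 dB
  A-weighting at 125 Hz = -16.1 dB
Formula: L_A = SPL + A_weight
L_A = 45.5 + (-16.1)
L_A = 29.4

29.4 dBA


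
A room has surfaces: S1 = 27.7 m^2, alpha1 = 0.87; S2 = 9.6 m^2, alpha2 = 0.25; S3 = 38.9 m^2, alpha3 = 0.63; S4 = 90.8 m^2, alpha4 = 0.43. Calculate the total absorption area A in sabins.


Given surfaces:
  Surface 1: 27.7 * 0.87 = 24.099
  Surface 2: 9.6 * 0.25 = 2.4
  Surface 3: 38.9 * 0.63 = 24.507
  Surface 4: 90.8 * 0.43 = 39.044
Formula: A = sum(Si * alpha_i)
A = 24.099 + 2.4 + 24.507 + 39.044
A = 90.05

90.05 sabins


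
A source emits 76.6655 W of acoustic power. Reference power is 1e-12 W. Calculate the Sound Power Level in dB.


Given values:
  W = 76.6655 W
  W_ref = 1e-12 W
Formula: SWL = 10 * log10(W / W_ref)
Compute ratio: W / W_ref = 76665500000000
Compute log10: log10(76665500000000) = 13.8846
Multiply: SWL = 10 * 13.8846 = 138.85

138.85 dB


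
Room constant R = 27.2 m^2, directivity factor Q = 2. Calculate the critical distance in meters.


Given values:
  R = 27.2 m^2, Q = 2
Formula: d_c = 0.141 * sqrt(Q * R)
Compute Q * R = 2 * 27.2 = 54.4
Compute sqrt(54.4) = 7.3756
d_c = 0.141 * 7.3756 = 1.04

1.04 m


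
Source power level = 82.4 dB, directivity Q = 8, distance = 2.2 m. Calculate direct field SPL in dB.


Given values:
  Lw = 82.4 dB, Q = 8, r = 2.2 m
Formula: SPL = Lw + 10 * log10(Q / (4 * pi * r^2))
Compute 4 * pi * r^2 = 4 * pi * 2.2^2 = 60.8212
Compute Q / denom = 8 / 60.8212 = 0.13153308
Compute 10 * log10(0.13153308) = -8.8097
SPL = 82.4 + (-8.8097) = 73.59

73.59 dB


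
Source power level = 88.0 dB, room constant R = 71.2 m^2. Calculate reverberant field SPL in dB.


Given values:
  Lw = 88.0 dB, R = 71.2 m^2
Formula: SPL = Lw + 10 * log10(4 / R)
Compute 4 / R = 4 / 71.2 = 0.05618
Compute 10 * log10(0.05618) = -12.5042
SPL = 88.0 + (-12.5042) = 75.5

75.5 dB


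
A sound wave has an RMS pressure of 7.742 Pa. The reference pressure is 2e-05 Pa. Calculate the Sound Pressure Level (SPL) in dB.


Given values:
  p = 7.742 Pa
  p_ref = 2e-05 Pa
Formula: SPL = 20 * log10(p / p_ref)
Compute ratio: p / p_ref = 7.742 / 2e-05 = 387100
Compute log10: log10(387100) = 5.587823
Multiply: SPL = 20 * 5.587823 = 111.76

111.76 dB


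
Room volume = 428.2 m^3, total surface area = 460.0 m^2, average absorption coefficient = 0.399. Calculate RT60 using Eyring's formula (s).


Given values:
  V = 428.2 m^3, S = 460.0 m^2, alpha = 0.399
Formula: RT60 = 0.161 * V / (-S * ln(1 - alpha))
Compute ln(1 - 0.399) = ln(0.601) = -0.50916
Denominator: -460.0 * -0.50916 = 234.2136
Numerator: 0.161 * 428.2 = 68.9402
RT60 = 68.9402 / 234.2136 = 0.294

0.294 s


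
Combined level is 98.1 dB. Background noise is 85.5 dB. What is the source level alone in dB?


Given values:
  L_total = 98.1 dB, L_bg = 85.5 dB
Formula: L_source = 10 * log10(10^(L_total/10) - 10^(L_bg/10))
Convert to linear:
  10^(98.1/10) = 6456542290.3465
  10^(85.5/10) = 354813389.2336
Difference: 6456542290.3465 - 354813389.2336 = 6101728901.1129
L_source = 10 * log10(6101728901.1129) = 97.85

97.85 dB


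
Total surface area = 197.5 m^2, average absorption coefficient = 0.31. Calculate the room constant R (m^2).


Given values:
  S = 197.5 m^2, alpha = 0.31
Formula: R = S * alpha / (1 - alpha)
Numerator: 197.5 * 0.31 = 61.225
Denominator: 1 - 0.31 = 0.69
R = 61.225 / 0.69 = 88.73

88.73 m^2


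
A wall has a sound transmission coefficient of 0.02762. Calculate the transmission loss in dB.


Given values:
  tau = 0.02762
Formula: TL = 10 * log10(1 / tau)
Compute 1 / tau = 1 / 0.02762 = 36.2056
Compute log10(36.2056) = 1.558776
TL = 10 * 1.558776 = 15.59

15.59 dB


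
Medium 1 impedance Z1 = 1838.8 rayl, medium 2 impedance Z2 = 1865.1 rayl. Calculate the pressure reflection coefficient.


Given values:
  Z1 = 1838.8 rayl, Z2 = 1865.1 rayl
Formula: R = (Z2 - Z1) / (Z2 + Z1)
Numerator: Z2 - Z1 = 1865.1 - 1838.8 = 26.3
Denominator: Z2 + Z1 = 1865.1 + 1838.8 = 3703.9
R = 26.3 / 3703.9 = 0.0071

0.0071


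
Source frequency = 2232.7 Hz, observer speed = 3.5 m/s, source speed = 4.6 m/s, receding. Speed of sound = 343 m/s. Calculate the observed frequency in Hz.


Given values:
  f_s = 2232.7 Hz, v_o = 3.5 m/s, v_s = 4.6 m/s
  Direction: receding
Formula: f_o = f_s * (c - v_o) / (c + v_s)
Numerator: c - v_o = 343 - 3.5 = 339.5
Denominator: c + v_s = 343 + 4.6 = 347.6
f_o = 2232.7 * 339.5 / 347.6 = 2180.67

2180.67 Hz


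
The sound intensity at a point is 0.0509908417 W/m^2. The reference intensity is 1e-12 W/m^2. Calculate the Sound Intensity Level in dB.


Given values:
  I = 0.0509908417 W/m^2
  I_ref = 1e-12 W/m^2
Formula: SIL = 10 * log10(I / I_ref)
Compute ratio: I / I_ref = 50990841700
Compute log10: log10(50990841700) = 10.707492
Multiply: SIL = 10 * 10.707492 = 107.07

107.07 dB


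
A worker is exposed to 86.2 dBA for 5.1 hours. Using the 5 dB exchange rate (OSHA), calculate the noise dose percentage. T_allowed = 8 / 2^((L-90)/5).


Given values:
  L = 86.2 dBA, T = 5.1 hours
Formula: T_allowed = 8 / 2^((L - 90) / 5)
Compute exponent: (86.2 - 90) / 5 = -0.76
Compute 2^(-0.76) = 0.590496
T_allowed = 8 / 0.590496 = 13.547933 hours
Dose = (T / T_allowed) * 100
Dose = (5.1 / 13.547933) * 100 = 37.64

37.64 %


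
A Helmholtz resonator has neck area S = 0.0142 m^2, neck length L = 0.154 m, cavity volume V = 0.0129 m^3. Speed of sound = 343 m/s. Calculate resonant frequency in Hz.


Given values:
  S = 0.0142 m^2, L = 0.154 m, V = 0.0129 m^3, c = 343 m/s
Formula: f = (c / (2*pi)) * sqrt(S / (V * L))
Compute V * L = 0.0129 * 0.154 = 0.0019866
Compute S / (V * L) = 0.0142 / 0.0019866 = 7.1479
Compute sqrt(7.1479) = 2.673556
Compute c / (2*pi) = 343 / 6.283185 = 54.590148
f = 54.590148 * 2.673556 = 145.95

145.95 Hz


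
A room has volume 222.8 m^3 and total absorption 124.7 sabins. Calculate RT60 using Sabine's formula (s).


Given values:
  V = 222.8 m^3
  A = 124.7 sabins
Formula: RT60 = 0.161 * V / A
Numerator: 0.161 * 222.8 = 35.8708
RT60 = 35.8708 / 124.7 = 0.288

0.288 s


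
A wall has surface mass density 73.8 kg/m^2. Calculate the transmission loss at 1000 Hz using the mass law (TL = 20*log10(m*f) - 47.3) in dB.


Given values:
  m = 73.8 kg/m^2, f = 1000 Hz
Formula: TL = 20 * log10(m * f) - 47.3
Compute m * f = 73.8 * 1000 = 73800.0
Compute log10(73800.0) = 4.868056
Compute 20 * 4.868056 = 97.3611
TL = 97.3611 - 47.3 = 50.06

50.06 dB


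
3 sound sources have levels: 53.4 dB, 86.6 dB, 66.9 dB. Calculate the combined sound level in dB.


Formula: L_total = 10 * log10( sum(10^(Li/10)) )
  Source 1: 10^(53.4/10) = 218776.1624
  Source 2: 10^(86.6/10) = 457088189.6149
  Source 3: 10^(66.9/10) = 4897788.1937
Sum of linear values = 462204753.971
L_total = 10 * log10(462204753.971) = 86.65

86.65 dB


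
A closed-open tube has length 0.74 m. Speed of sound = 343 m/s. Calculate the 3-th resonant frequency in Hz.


Given values:
  Tube type: closed-open, L = 0.74 m, c = 343 m/s, n = 3
Formula: f_n = (2n - 1) * c / (4 * L)
Compute 2n - 1 = 2*3 - 1 = 5
Compute 4 * L = 4 * 0.74 = 2.96
f = 5 * 343 / 2.96
f = 579.39

579.39 Hz


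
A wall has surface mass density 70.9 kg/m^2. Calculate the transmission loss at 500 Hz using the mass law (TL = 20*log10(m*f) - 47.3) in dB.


Given values:
  m = 70.9 kg/m^2, f = 500 Hz
Formula: TL = 20 * log10(m * f) - 47.3
Compute m * f = 70.9 * 500 = 35450.0
Compute log10(35450.0) = 4.549616
Compute 20 * 4.549616 = 90.9923
TL = 90.9923 - 47.3 = 43.69

43.69 dB


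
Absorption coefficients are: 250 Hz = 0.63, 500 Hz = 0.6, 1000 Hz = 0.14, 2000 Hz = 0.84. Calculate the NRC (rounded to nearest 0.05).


Given values:
  a_250 = 0.63, a_500 = 0.6
  a_1000 = 0.14, a_2000 = 0.84
Formula: NRC = (a250 + a500 + a1000 + a2000) / 4
Sum = 0.63 + 0.6 + 0.14 + 0.84 = 2.21
NRC = 2.21 / 4 = 0.5525
Rounded to nearest 0.05: 0.55

0.55


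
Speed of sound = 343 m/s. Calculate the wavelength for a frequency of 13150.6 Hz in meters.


Given values:
  c = 343 m/s, f = 13150.6 Hz
Formula: lambda = c / f
lambda = 343 / 13150.6
lambda = 0.0261

0.0261 m


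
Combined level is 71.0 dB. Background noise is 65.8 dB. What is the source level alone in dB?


Given values:
  L_total = 71.0 dB, L_bg = 65.8 dB
Formula: L_source = 10 * log10(10^(L_total/10) - 10^(L_bg/10))
Convert to linear:
  10^(71.0/10) = 12589254.1179
  10^(65.8/10) = 3801893.9632
Difference: 12589254.1179 - 3801893.9632 = 8787360.1547
L_source = 10 * log10(8787360.1547) = 69.44

69.44 dB


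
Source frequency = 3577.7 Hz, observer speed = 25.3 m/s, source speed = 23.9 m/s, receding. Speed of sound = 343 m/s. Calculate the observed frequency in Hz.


Given values:
  f_s = 3577.7 Hz, v_o = 25.3 m/s, v_s = 23.9 m/s
  Direction: receding
Formula: f_o = f_s * (c - v_o) / (c + v_s)
Numerator: c - v_o = 343 - 25.3 = 317.7
Denominator: c + v_s = 343 + 23.9 = 366.9
f_o = 3577.7 * 317.7 / 366.9 = 3097.94

3097.94 Hz


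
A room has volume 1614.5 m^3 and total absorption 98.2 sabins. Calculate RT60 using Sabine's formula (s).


Given values:
  V = 1614.5 m^3
  A = 98.2 sabins
Formula: RT60 = 0.161 * V / A
Numerator: 0.161 * 1614.5 = 259.9345
RT60 = 259.9345 / 98.2 = 2.647

2.647 s


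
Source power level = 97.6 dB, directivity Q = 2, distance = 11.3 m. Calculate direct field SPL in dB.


Given values:
  Lw = 97.6 dB, Q = 2, r = 11.3 m
Formula: SPL = Lw + 10 * log10(Q / (4 * pi * r^2))
Compute 4 * pi * r^2 = 4 * pi * 11.3^2 = 1604.5999
Compute Q / denom = 2 / 1604.5999 = 0.00124642
Compute 10 * log10(0.00124642) = -29.0434
SPL = 97.6 + (-29.0434) = 68.56

68.56 dB


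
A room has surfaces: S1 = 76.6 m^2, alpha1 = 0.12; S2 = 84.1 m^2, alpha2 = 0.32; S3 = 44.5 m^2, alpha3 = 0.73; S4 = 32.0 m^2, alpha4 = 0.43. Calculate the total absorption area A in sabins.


Given surfaces:
  Surface 1: 76.6 * 0.12 = 9.192
  Surface 2: 84.1 * 0.32 = 26.912
  Surface 3: 44.5 * 0.73 = 32.485
  Surface 4: 32.0 * 0.43 = 13.76
Formula: A = sum(Si * alpha_i)
A = 9.192 + 26.912 + 32.485 + 13.76
A = 82.35

82.35 sabins


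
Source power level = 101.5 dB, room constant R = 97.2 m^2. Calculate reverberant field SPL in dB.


Given values:
  Lw = 101.5 dB, R = 97.2 m^2
Formula: SPL = Lw + 10 * log10(4 / R)
Compute 4 / R = 4 / 97.2 = 0.041152
Compute 10 * log10(0.041152) = -13.8561
SPL = 101.5 + (-13.8561) = 87.64

87.64 dB


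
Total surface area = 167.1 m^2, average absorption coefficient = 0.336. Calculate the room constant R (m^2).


Given values:
  S = 167.1 m^2, alpha = 0.336
Formula: R = S * alpha / (1 - alpha)
Numerator: 167.1 * 0.336 = 56.1456
Denominator: 1 - 0.336 = 0.664
R = 56.1456 / 0.664 = 84.56

84.56 m^2


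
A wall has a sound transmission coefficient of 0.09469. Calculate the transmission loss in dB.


Given values:
  tau = 0.09469
Formula: TL = 10 * log10(1 / tau)
Compute 1 / tau = 1 / 0.09469 = 10.5608
Compute log10(10.5608) = 1.023697
TL = 10 * 1.023697 = 10.24

10.24 dB


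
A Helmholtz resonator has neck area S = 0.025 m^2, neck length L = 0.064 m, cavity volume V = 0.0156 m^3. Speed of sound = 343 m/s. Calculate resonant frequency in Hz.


Given values:
  S = 0.025 m^2, L = 0.064 m, V = 0.0156 m^3, c = 343 m/s
Formula: f = (c / (2*pi)) * sqrt(S / (V * L))
Compute V * L = 0.0156 * 0.064 = 0.0009984
Compute S / (V * L) = 0.025 / 0.0009984 = 25.0401
Compute sqrt(25.0401) = 5.004008
Compute c / (2*pi) = 343 / 6.283185 = 54.590148
f = 54.590148 * 5.004008 = 273.17

273.17 Hz


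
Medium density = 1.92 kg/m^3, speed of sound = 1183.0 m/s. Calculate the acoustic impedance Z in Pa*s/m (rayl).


Given values:
  rho = 1.92 kg/m^3
  c = 1183.0 m/s
Formula: Z = rho * c
Z = 1.92 * 1183.0
Z = 2271.36

2271.36 rayl


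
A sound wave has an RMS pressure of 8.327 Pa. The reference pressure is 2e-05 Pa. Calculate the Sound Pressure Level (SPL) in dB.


Given values:
  p = 8.327 Pa
  p_ref = 2e-05 Pa
Formula: SPL = 20 * log10(p / p_ref)
Compute ratio: p / p_ref = 8.327 / 2e-05 = 416350
Compute log10: log10(416350) = 5.619459
Multiply: SPL = 20 * 5.619459 = 112.39

112.39 dB


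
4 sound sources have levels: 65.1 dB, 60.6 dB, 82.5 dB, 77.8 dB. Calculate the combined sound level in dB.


Formula: L_total = 10 * log10( sum(10^(Li/10)) )
  Source 1: 10^(65.1/10) = 3235936.5693
  Source 2: 10^(60.6/10) = 1148153.6215
  Source 3: 10^(82.5/10) = 177827941.0039
  Source 4: 10^(77.8/10) = 60255958.6074
Sum of linear values = 242467989.8021
L_total = 10 * log10(242467989.8021) = 83.85

83.85 dB


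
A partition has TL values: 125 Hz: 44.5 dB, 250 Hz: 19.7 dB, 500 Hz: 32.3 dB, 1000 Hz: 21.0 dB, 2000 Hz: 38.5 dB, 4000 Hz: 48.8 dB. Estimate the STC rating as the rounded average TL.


Given TL values at each frequency:
  125 Hz: 44.5 dB
  250 Hz: 19.7 dB
  500 Hz: 32.3 dB
  1000 Hz: 21.0 dB
  2000 Hz: 38.5 dB
  4000 Hz: 48.8 dB
Formula: STC ~ round(average of TL values)
Sum = 44.5 + 19.7 + 32.3 + 21.0 + 38.5 + 48.8 = 204.8
Average = 204.8 / 6 = 34.13
Rounded: 34

34


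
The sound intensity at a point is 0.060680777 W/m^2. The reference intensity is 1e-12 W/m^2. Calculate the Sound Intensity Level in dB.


Given values:
  I = 0.060680777 W/m^2
  I_ref = 1e-12 W/m^2
Formula: SIL = 10 * log10(I / I_ref)
Compute ratio: I / I_ref = 60680777000
Compute log10: log10(60680777000) = 10.783051
Multiply: SIL = 10 * 10.783051 = 107.83

107.83 dB


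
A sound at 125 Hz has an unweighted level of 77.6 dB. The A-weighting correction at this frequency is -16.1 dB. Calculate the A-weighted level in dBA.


Given values:
  SPL = 77.6 dB
  A-weighting at 125 Hz = -16.1 dB
Formula: L_A = SPL + A_weight
L_A = 77.6 + (-16.1)
L_A = 61.5

61.5 dBA


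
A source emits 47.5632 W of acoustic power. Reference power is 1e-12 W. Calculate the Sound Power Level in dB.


Given values:
  W = 47.5632 W
  W_ref = 1e-12 W
Formula: SWL = 10 * log10(W / W_ref)
Compute ratio: W / W_ref = 47563200000000
Compute log10: log10(47563200000000) = 13.677271
Multiply: SWL = 10 * 13.677271 = 136.77

136.77 dB


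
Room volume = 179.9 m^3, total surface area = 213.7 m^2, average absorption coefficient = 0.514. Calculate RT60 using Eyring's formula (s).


Given values:
  V = 179.9 m^3, S = 213.7 m^2, alpha = 0.514
Formula: RT60 = 0.161 * V / (-S * ln(1 - alpha))
Compute ln(1 - 0.514) = ln(0.486) = -0.721547
Denominator: -213.7 * -0.721547 = 154.1946
Numerator: 0.161 * 179.9 = 28.9639
RT60 = 28.9639 / 154.1946 = 0.188

0.188 s


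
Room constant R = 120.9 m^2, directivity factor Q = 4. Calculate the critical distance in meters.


Given values:
  R = 120.9 m^2, Q = 4
Formula: d_c = 0.141 * sqrt(Q * R)
Compute Q * R = 4 * 120.9 = 483.6
Compute sqrt(483.6) = 21.9909
d_c = 0.141 * 21.9909 = 3.101

3.101 m


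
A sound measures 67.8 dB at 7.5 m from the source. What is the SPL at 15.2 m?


Given values:
  SPL1 = 67.8 dB, r1 = 7.5 m, r2 = 15.2 m
Formula: SPL2 = SPL1 - 20 * log10(r2 / r1)
Compute ratio: r2 / r1 = 15.2 / 7.5 = 2.0267
Compute log10: log10(2.0267) = 0.306789
Compute drop: 20 * 0.306789 = 6.1358
SPL2 = 67.8 - 6.1358 = 61.66

61.66 dB


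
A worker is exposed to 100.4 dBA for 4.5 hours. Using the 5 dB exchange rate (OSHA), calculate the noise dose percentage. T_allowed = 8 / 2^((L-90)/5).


Given values:
  L = 100.4 dBA, T = 4.5 hours
Formula: T_allowed = 8 / 2^((L - 90) / 5)
Compute exponent: (100.4 - 90) / 5 = 2.08
Compute 2^(2.08) = 4.228072
T_allowed = 8 / 4.228072 = 1.892115 hours
Dose = (T / T_allowed) * 100
Dose = (4.5 / 1.892115) * 100 = 237.83

237.83 %


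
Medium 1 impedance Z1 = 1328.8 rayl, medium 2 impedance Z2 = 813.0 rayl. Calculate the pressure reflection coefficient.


Given values:
  Z1 = 1328.8 rayl, Z2 = 813.0 rayl
Formula: R = (Z2 - Z1) / (Z2 + Z1)
Numerator: Z2 - Z1 = 813.0 - 1328.8 = -515.8
Denominator: Z2 + Z1 = 813.0 + 1328.8 = 2141.8
R = -515.8 / 2141.8 = -0.2408

-0.2408


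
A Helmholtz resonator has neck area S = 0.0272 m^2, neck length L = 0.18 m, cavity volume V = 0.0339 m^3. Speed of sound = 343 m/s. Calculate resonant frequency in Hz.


Given values:
  S = 0.0272 m^2, L = 0.18 m, V = 0.0339 m^3, c = 343 m/s
Formula: f = (c / (2*pi)) * sqrt(S / (V * L))
Compute V * L = 0.0339 * 0.18 = 0.006102
Compute S / (V * L) = 0.0272 / 0.006102 = 4.4576
Compute sqrt(4.4576) = 2.111303
Compute c / (2*pi) = 343 / 6.283185 = 54.590148
f = 54.590148 * 2.111303 = 115.26

115.26 Hz


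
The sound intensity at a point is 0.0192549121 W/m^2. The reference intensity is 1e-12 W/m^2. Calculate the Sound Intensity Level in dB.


Given values:
  I = 0.0192549121 W/m^2
  I_ref = 1e-12 W/m^2
Formula: SIL = 10 * log10(I / I_ref)
Compute ratio: I / I_ref = 19254912100
Compute log10: log10(19254912100) = 10.284542
Multiply: SIL = 10 * 10.284542 = 102.85

102.85 dB


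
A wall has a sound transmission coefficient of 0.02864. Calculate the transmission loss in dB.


Given values:
  tau = 0.02864
Formula: TL = 10 * log10(1 / tau)
Compute 1 / tau = 1 / 0.02864 = 34.9162
Compute log10(34.9162) = 1.543027
TL = 10 * 1.543027 = 15.43

15.43 dB


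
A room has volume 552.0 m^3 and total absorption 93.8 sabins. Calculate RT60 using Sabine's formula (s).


Given values:
  V = 552.0 m^3
  A = 93.8 sabins
Formula: RT60 = 0.161 * V / A
Numerator: 0.161 * 552.0 = 88.872
RT60 = 88.872 / 93.8 = 0.947

0.947 s


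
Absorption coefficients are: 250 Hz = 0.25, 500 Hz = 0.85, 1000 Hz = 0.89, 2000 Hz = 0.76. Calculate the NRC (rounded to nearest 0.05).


Given values:
  a_250 = 0.25, a_500 = 0.85
  a_1000 = 0.89, a_2000 = 0.76
Formula: NRC = (a250 + a500 + a1000 + a2000) / 4
Sum = 0.25 + 0.85 + 0.89 + 0.76 = 2.75
NRC = 2.75 / 4 = 0.6875
Rounded to nearest 0.05: 0.7

0.7


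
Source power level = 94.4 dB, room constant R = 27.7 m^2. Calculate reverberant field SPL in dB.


Given values:
  Lw = 94.4 dB, R = 27.7 m^2
Formula: SPL = Lw + 10 * log10(4 / R)
Compute 4 / R = 4 / 27.7 = 0.144404
Compute 10 * log10(0.144404) = -8.4042
SPL = 94.4 + (-8.4042) = 86.0

86.0 dB


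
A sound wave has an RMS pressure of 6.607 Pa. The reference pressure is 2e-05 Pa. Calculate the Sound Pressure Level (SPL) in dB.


Given values:
  p = 6.607 Pa
  p_ref = 2e-05 Pa
Formula: SPL = 20 * log10(p / p_ref)
Compute ratio: p / p_ref = 6.607 / 2e-05 = 330350
Compute log10: log10(330350) = 5.518974
Multiply: SPL = 20 * 5.518974 = 110.38

110.38 dB


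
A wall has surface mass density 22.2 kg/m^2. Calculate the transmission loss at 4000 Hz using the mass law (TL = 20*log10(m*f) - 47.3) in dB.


Given values:
  m = 22.2 kg/m^2, f = 4000 Hz
Formula: TL = 20 * log10(m * f) - 47.3
Compute m * f = 22.2 * 4000 = 88800.0
Compute log10(88800.0) = 4.948413
Compute 20 * 4.948413 = 98.9683
TL = 98.9683 - 47.3 = 51.67

51.67 dB


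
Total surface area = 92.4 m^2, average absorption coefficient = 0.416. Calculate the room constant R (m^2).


Given values:
  S = 92.4 m^2, alpha = 0.416
Formula: R = S * alpha / (1 - alpha)
Numerator: 92.4 * 0.416 = 38.4384
Denominator: 1 - 0.416 = 0.584
R = 38.4384 / 0.584 = 65.82

65.82 m^2


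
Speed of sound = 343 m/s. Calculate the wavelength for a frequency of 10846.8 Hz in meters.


Given values:
  c = 343 m/s, f = 10846.8 Hz
Formula: lambda = c / f
lambda = 343 / 10846.8
lambda = 0.0316

0.0316 m


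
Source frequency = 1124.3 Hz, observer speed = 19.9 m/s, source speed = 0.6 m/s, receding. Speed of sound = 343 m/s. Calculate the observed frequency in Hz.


Given values:
  f_s = 1124.3 Hz, v_o = 19.9 m/s, v_s = 0.6 m/s
  Direction: receding
Formula: f_o = f_s * (c - v_o) / (c + v_s)
Numerator: c - v_o = 343 - 19.9 = 323.1
Denominator: c + v_s = 343 + 0.6 = 343.6
f_o = 1124.3 * 323.1 / 343.6 = 1057.22

1057.22 Hz


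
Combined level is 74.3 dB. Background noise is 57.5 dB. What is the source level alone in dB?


Given values:
  L_total = 74.3 dB, L_bg = 57.5 dB
Formula: L_source = 10 * log10(10^(L_total/10) - 10^(L_bg/10))
Convert to linear:
  10^(74.3/10) = 26915348.0393
  10^(57.5/10) = 562341.3252
Difference: 26915348.0393 - 562341.3252 = 26353006.7141
L_source = 10 * log10(26353006.7141) = 74.21

74.21 dB


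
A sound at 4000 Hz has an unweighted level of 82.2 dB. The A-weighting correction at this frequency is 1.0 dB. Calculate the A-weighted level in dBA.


Given values:
  SPL = 82.2 dB
  A-weighting at 4000 Hz = 1.0 dB
Formula: L_A = SPL + A_weight
L_A = 82.2 + (1.0)
L_A = 83.2

83.2 dBA


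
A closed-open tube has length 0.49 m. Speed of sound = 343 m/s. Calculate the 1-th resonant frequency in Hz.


Given values:
  Tube type: closed-open, L = 0.49 m, c = 343 m/s, n = 1
Formula: f_n = (2n - 1) * c / (4 * L)
Compute 2n - 1 = 2*1 - 1 = 1
Compute 4 * L = 4 * 0.49 = 1.96
f = 1 * 343 / 1.96
f = 175.0

175.0 Hz


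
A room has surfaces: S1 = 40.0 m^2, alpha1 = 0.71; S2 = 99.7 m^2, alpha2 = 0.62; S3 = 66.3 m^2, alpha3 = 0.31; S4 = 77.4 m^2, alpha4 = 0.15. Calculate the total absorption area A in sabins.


Given surfaces:
  Surface 1: 40.0 * 0.71 = 28.4
  Surface 2: 99.7 * 0.62 = 61.814
  Surface 3: 66.3 * 0.31 = 20.553
  Surface 4: 77.4 * 0.15 = 11.61
Formula: A = sum(Si * alpha_i)
A = 28.4 + 61.814 + 20.553 + 11.61
A = 122.38

122.38 sabins


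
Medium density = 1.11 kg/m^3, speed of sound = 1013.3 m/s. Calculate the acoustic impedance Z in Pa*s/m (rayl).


Given values:
  rho = 1.11 kg/m^3
  c = 1013.3 m/s
Formula: Z = rho * c
Z = 1.11 * 1013.3
Z = 1124.76

1124.76 rayl


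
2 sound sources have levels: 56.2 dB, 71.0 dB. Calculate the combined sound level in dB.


Formula: L_total = 10 * log10( sum(10^(Li/10)) )
  Source 1: 10^(56.2/10) = 416869.3835
  Source 2: 10^(71.0/10) = 12589254.1179
Sum of linear values = 13006123.5014
L_total = 10 * log10(13006123.5014) = 71.14

71.14 dB


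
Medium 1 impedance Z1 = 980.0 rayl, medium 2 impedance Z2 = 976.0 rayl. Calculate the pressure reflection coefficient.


Given values:
  Z1 = 980.0 rayl, Z2 = 976.0 rayl
Formula: R = (Z2 - Z1) / (Z2 + Z1)
Numerator: Z2 - Z1 = 976.0 - 980.0 = -4.0
Denominator: Z2 + Z1 = 976.0 + 980.0 = 1956.0
R = -4.0 / 1956.0 = -0.002

-0.002


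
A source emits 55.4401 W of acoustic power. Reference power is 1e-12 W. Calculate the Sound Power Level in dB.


Given values:
  W = 55.4401 W
  W_ref = 1e-12 W
Formula: SWL = 10 * log10(W / W_ref)
Compute ratio: W / W_ref = 55440100000000
Compute log10: log10(55440100000000) = 13.743824
Multiply: SWL = 10 * 13.743824 = 137.44

137.44 dB


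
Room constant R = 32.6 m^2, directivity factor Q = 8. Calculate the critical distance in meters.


Given values:
  R = 32.6 m^2, Q = 8
Formula: d_c = 0.141 * sqrt(Q * R)
Compute Q * R = 8 * 32.6 = 260.8
Compute sqrt(260.8) = 16.1493
d_c = 0.141 * 16.1493 = 2.277

2.277 m


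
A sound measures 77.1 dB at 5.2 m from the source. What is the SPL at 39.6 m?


Given values:
  SPL1 = 77.1 dB, r1 = 5.2 m, r2 = 39.6 m
Formula: SPL2 = SPL1 - 20 * log10(r2 / r1)
Compute ratio: r2 / r1 = 39.6 / 5.2 = 7.6154
Compute log10: log10(7.6154) = 0.881693
Compute drop: 20 * 0.881693 = 17.6339
SPL2 = 77.1 - 17.6339 = 59.47

59.47 dB


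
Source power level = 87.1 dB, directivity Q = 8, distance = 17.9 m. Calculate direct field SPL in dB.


Given values:
  Lw = 87.1 dB, Q = 8, r = 17.9 m
Formula: SPL = Lw + 10 * log10(Q / (4 * pi * r^2))
Compute 4 * pi * r^2 = 4 * pi * 17.9^2 = 4026.3908
Compute Q / denom = 8 / 4026.3908 = 0.00198689
Compute 10 * log10(0.00198689) = -27.0183
SPL = 87.1 + (-27.0183) = 60.08

60.08 dB


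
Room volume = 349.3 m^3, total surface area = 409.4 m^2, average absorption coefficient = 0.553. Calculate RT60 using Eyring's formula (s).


Given values:
  V = 349.3 m^3, S = 409.4 m^2, alpha = 0.553
Formula: RT60 = 0.161 * V / (-S * ln(1 - alpha))
Compute ln(1 - 0.553) = ln(0.447) = -0.805197
Denominator: -409.4 * -0.805197 = 329.6477
Numerator: 0.161 * 349.3 = 56.2373
RT60 = 56.2373 / 329.6477 = 0.171

0.171 s


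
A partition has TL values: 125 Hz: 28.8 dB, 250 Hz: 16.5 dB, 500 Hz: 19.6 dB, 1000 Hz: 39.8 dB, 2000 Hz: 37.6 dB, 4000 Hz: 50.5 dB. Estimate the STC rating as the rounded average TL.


Given TL values at each frequency:
  125 Hz: 28.8 dB
  250 Hz: 16.5 dB
  500 Hz: 19.6 dB
  1000 Hz: 39.8 dB
  2000 Hz: 37.6 dB
  4000 Hz: 50.5 dB
Formula: STC ~ round(average of TL values)
Sum = 28.8 + 16.5 + 19.6 + 39.8 + 37.6 + 50.5 = 192.8
Average = 192.8 / 6 = 32.13
Rounded: 32

32


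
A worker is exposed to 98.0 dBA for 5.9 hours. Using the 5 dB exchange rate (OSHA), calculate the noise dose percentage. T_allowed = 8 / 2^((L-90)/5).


Given values:
  L = 98.0 dBA, T = 5.9 hours
Formula: T_allowed = 8 / 2^((L - 90) / 5)
Compute exponent: (98.0 - 90) / 5 = 1.6
Compute 2^(1.6) = 3.031433
T_allowed = 8 / 3.031433 = 2.639016 hours
Dose = (T / T_allowed) * 100
Dose = (5.9 / 2.639016) * 100 = 223.57

223.57 %


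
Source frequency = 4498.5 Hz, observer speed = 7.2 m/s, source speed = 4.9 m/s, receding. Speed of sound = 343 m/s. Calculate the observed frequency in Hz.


Given values:
  f_s = 4498.5 Hz, v_o = 7.2 m/s, v_s = 4.9 m/s
  Direction: receding
Formula: f_o = f_s * (c - v_o) / (c + v_s)
Numerator: c - v_o = 343 - 7.2 = 335.8
Denominator: c + v_s = 343 + 4.9 = 347.9
f_o = 4498.5 * 335.8 / 347.9 = 4342.04

4342.04 Hz


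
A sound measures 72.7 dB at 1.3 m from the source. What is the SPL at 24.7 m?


Given values:
  SPL1 = 72.7 dB, r1 = 1.3 m, r2 = 24.7 m
Formula: SPL2 = SPL1 - 20 * log10(r2 / r1)
Compute ratio: r2 / r1 = 24.7 / 1.3 = 19.0
Compute log10: log10(19.0) = 1.278754
Compute drop: 20 * 1.278754 = 25.5751
SPL2 = 72.7 - 25.5751 = 47.12

47.12 dB
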